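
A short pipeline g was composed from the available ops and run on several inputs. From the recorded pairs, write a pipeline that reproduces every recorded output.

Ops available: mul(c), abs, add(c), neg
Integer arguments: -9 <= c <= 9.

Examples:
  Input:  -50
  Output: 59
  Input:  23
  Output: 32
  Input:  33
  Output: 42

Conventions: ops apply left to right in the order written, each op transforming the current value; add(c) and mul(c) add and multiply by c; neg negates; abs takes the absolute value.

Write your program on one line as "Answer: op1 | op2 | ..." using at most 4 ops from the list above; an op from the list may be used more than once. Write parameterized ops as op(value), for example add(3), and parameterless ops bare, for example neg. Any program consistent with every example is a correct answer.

abs | add(3) | add(6)

Check, running the answer program on each example:
  -50 -> 50 -> 53 -> 59
  23 -> 23 -> 26 -> 32
  33 -> 33 -> 36 -> 42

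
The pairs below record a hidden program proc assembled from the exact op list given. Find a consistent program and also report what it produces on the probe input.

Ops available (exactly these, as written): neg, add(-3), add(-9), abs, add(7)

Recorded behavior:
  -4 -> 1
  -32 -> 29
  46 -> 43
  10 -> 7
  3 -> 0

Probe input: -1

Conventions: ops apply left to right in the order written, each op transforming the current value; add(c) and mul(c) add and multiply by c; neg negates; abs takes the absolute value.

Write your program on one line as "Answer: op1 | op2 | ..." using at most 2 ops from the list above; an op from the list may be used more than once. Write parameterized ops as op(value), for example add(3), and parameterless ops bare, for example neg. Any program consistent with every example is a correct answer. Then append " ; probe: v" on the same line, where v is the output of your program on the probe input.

abs | add(-3) ; probe: -2

Check, running the answer program on each example:
  -4 -> 4 -> 1
  -32 -> 32 -> 29
  46 -> 46 -> 43
  10 -> 10 -> 7
  3 -> 3 -> 0
  probe: -1 -> 1 -> -2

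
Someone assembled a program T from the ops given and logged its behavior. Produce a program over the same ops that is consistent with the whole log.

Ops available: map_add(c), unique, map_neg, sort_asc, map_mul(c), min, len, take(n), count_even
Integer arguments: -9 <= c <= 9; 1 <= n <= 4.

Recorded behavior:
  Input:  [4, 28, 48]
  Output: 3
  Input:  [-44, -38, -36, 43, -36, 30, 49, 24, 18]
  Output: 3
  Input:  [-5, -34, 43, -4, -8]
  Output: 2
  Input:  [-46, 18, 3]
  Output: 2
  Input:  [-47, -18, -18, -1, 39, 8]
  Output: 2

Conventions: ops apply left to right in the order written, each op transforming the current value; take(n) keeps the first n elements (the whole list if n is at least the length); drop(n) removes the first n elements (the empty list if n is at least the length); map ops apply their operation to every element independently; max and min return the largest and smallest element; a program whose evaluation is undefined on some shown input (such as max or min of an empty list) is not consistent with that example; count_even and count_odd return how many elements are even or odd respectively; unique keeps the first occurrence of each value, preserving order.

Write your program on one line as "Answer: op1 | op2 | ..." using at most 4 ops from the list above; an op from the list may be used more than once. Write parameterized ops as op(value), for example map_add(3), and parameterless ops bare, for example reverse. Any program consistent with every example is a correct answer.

take(4) | sort_asc | map_add(4) | count_even

Check, running the answer program on each example:
  [4, 28, 48] -> [4, 28, 48] -> [4, 28, 48] -> [8, 32, 52] -> 3
  [-44, -38, -36, 43, -36, 30, 49, 24, 18] -> [-44, -38, -36, 43] -> [-44, -38, -36, 43] -> [-40, -34, -32, 47] -> 3
  [-5, -34, 43, -4, -8] -> [-5, -34, 43, -4] -> [-34, -5, -4, 43] -> [-30, -1, 0, 47] -> 2
  [-46, 18, 3] -> [-46, 18, 3] -> [-46, 3, 18] -> [-42, 7, 22] -> 2
  [-47, -18, -18, -1, 39, 8] -> [-47, -18, -18, -1] -> [-47, -18, -18, -1] -> [-43, -14, -14, 3] -> 2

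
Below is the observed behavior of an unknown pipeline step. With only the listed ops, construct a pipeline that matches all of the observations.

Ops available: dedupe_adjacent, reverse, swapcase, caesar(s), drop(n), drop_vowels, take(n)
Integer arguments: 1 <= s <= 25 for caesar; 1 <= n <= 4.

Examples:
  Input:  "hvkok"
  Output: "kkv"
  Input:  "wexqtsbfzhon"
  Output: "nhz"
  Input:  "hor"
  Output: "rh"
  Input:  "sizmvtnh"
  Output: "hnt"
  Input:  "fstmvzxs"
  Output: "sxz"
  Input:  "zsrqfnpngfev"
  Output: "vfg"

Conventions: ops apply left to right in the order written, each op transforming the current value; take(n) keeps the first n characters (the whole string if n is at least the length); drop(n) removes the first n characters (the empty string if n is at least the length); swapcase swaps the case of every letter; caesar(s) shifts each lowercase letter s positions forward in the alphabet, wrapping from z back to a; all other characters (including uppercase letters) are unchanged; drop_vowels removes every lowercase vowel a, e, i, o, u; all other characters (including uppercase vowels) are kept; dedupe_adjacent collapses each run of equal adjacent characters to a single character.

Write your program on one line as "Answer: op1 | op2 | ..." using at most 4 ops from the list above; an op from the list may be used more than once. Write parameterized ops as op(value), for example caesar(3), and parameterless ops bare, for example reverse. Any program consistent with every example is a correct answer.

reverse | drop_vowels | take(3)

Check, running the answer program on each example:
  "hvkok" -> "kokvh" -> "kkvh" -> "kkv"
  "wexqtsbfzhon" -> "nohzfbstqxew" -> "nhzfbstqxw" -> "nhz"
  "hor" -> "roh" -> "rh" -> "rh"
  "sizmvtnh" -> "hntvmzis" -> "hntvmzs" -> "hnt"
  "fstmvzxs" -> "sxzvmtsf" -> "sxzvmtsf" -> "sxz"
  "zsrqfnpngfev" -> "vefgnpnfqrsz" -> "vfgnpnfqrsz" -> "vfg"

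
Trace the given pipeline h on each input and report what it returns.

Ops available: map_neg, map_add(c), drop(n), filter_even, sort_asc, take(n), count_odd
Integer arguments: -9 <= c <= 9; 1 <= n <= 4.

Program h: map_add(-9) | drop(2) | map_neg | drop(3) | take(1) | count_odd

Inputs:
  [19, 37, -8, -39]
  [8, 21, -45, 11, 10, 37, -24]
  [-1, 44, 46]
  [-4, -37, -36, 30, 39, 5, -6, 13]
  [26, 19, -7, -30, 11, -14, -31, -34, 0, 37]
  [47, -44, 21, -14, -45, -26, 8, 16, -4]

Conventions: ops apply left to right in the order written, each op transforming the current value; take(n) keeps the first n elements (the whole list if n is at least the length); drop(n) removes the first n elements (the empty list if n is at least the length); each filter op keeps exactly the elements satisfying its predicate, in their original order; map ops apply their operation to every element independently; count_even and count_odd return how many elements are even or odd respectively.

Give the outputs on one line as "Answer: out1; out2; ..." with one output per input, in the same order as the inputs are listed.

Execution, op by op:
  [19, 37, -8, -39] -> [10, 28, -17, -48] -> [-17, -48] -> [17, 48] -> [] -> [] -> 0
  [8, 21, -45, 11, 10, 37, -24] -> [-1, 12, -54, 2, 1, 28, -33] -> [-54, 2, 1, 28, -33] -> [54, -2, -1, -28, 33] -> [-28, 33] -> [-28] -> 0
  [-1, 44, 46] -> [-10, 35, 37] -> [37] -> [-37] -> [] -> [] -> 0
  [-4, -37, -36, 30, 39, 5, -6, 13] -> [-13, -46, -45, 21, 30, -4, -15, 4] -> [-45, 21, 30, -4, -15, 4] -> [45, -21, -30, 4, 15, -4] -> [4, 15, -4] -> [4] -> 0
  [26, 19, -7, -30, 11, -14, -31, -34, 0, 37] -> [17, 10, -16, -39, 2, -23, -40, -43, -9, 28] -> [-16, -39, 2, -23, -40, -43, -9, 28] -> [16, 39, -2, 23, 40, 43, 9, -28] -> [23, 40, 43, 9, -28] -> [23] -> 1
  [47, -44, 21, -14, -45, -26, 8, 16, -4] -> [38, -53, 12, -23, -54, -35, -1, 7, -13] -> [12, -23, -54, -35, -1, 7, -13] -> [-12, 23, 54, 35, 1, -7, 13] -> [35, 1, -7, 13] -> [35] -> 1

0; 0; 0; 0; 1; 1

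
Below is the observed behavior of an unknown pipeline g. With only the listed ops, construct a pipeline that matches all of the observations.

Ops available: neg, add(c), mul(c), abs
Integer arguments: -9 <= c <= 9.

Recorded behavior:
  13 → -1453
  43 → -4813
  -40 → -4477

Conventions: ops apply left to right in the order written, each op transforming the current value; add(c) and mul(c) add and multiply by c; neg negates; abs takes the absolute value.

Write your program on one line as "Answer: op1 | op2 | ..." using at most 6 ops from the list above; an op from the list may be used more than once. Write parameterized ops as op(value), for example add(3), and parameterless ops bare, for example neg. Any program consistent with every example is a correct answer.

neg | mul(2) | abs | mul(-7) | mul(8) | add(3)

Check, running the answer program on each example:
  13 -> -13 -> -26 -> 26 -> -182 -> -1456 -> -1453
  43 -> -43 -> -86 -> 86 -> -602 -> -4816 -> -4813
  -40 -> 40 -> 80 -> 80 -> -560 -> -4480 -> -4477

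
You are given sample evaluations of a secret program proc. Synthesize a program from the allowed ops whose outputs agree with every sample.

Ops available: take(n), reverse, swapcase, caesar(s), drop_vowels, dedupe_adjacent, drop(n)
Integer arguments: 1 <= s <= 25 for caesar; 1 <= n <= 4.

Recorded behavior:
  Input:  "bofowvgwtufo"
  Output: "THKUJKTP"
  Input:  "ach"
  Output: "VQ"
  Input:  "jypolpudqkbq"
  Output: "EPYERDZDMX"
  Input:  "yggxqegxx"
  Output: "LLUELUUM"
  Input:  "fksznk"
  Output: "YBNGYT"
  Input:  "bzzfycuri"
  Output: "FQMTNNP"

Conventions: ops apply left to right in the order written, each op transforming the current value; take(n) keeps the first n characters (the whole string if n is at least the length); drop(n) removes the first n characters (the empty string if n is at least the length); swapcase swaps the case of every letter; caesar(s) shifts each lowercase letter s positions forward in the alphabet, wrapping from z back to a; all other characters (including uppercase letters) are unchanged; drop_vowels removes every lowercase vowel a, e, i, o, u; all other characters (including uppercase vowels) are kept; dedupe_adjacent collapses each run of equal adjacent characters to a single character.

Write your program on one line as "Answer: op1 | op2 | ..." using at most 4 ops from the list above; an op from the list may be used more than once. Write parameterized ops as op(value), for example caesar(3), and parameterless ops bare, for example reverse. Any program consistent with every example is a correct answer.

drop_vowels | caesar(14) | swapcase | reverse

Check, running the answer program on each example:
  "bofowvgwtufo" -> "bfwvgwtf" -> "ptkjukht" -> "PTKJUKHT" -> "THKUJKTP"
  "ach" -> "ch" -> "qv" -> "QV" -> "VQ"
  "jypolpudqkbq" -> "jyplpdqkbq" -> "xmdzdreype" -> "XMDZDREYPE" -> "EPYERDZDMX"
  "yggxqegxx" -> "yggxqgxx" -> "muuleull" -> "MUULEULL" -> "LLUELUUM"
  "fksznk" -> "fksznk" -> "tygnby" -> "TYGNBY" -> "YBNGYT"
  "bzzfycuri" -> "bzzfycr" -> "pnntmqf" -> "PNNTMQF" -> "FQMTNNP"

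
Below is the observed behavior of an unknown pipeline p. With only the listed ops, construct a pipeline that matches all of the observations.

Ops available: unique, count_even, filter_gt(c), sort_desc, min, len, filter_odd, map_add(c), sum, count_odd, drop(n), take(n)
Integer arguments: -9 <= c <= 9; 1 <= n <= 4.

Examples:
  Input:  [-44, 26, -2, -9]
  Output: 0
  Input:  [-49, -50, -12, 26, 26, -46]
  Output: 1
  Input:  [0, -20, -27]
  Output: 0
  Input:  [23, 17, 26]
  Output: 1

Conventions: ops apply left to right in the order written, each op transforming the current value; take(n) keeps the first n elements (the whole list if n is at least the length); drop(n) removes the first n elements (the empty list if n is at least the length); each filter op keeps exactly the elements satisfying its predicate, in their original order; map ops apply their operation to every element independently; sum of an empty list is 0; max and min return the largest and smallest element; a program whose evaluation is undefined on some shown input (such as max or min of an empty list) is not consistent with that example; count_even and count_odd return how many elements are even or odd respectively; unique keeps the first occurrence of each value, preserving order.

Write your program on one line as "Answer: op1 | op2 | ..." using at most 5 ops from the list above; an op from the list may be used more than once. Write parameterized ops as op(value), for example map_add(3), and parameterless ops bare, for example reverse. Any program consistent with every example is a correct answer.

drop(2) | sort_desc | unique | filter_gt(8) | len

Check, running the answer program on each example:
  [-44, 26, -2, -9] -> [-2, -9] -> [-2, -9] -> [-2, -9] -> [] -> 0
  [-49, -50, -12, 26, 26, -46] -> [-12, 26, 26, -46] -> [26, 26, -12, -46] -> [26, -12, -46] -> [26] -> 1
  [0, -20, -27] -> [-27] -> [-27] -> [-27] -> [] -> 0
  [23, 17, 26] -> [26] -> [26] -> [26] -> [26] -> 1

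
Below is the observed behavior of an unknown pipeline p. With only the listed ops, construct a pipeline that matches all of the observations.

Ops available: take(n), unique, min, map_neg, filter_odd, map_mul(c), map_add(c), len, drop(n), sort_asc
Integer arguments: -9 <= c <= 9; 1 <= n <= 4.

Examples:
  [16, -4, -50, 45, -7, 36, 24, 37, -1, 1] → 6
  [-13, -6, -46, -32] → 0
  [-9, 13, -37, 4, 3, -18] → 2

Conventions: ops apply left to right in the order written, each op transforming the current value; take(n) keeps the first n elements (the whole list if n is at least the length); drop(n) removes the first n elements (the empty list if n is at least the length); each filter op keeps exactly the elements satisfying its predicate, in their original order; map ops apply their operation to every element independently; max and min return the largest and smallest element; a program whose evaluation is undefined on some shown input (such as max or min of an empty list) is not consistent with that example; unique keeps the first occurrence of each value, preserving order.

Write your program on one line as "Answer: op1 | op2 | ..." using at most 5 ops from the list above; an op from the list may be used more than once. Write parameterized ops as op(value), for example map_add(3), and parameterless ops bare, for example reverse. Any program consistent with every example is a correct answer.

drop(4) | map_add(-6) | map_neg | len

Check, running the answer program on each example:
  [16, -4, -50, 45, -7, 36, 24, 37, -1, 1] -> [-7, 36, 24, 37, -1, 1] -> [-13, 30, 18, 31, -7, -5] -> [13, -30, -18, -31, 7, 5] -> 6
  [-13, -6, -46, -32] -> [] -> [] -> [] -> 0
  [-9, 13, -37, 4, 3, -18] -> [3, -18] -> [-3, -24] -> [3, 24] -> 2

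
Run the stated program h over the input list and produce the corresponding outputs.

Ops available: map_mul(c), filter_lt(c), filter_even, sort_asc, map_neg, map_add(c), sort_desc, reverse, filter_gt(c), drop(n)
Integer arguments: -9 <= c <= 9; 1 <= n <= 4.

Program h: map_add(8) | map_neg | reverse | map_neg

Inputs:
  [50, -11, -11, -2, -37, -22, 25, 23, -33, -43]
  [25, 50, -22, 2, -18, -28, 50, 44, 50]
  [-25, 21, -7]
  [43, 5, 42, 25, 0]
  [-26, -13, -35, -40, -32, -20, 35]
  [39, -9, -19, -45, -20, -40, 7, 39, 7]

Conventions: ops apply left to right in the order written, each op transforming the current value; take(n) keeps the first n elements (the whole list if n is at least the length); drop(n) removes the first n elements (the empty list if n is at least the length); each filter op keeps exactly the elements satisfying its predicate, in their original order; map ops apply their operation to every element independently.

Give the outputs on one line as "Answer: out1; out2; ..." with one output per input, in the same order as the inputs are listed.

Execution, op by op:
  [50, -11, -11, -2, -37, -22, 25, 23, -33, -43] -> [58, -3, -3, 6, -29, -14, 33, 31, -25, -35] -> [-58, 3, 3, -6, 29, 14, -33, -31, 25, 35] -> [35, 25, -31, -33, 14, 29, -6, 3, 3, -58] -> [-35, -25, 31, 33, -14, -29, 6, -3, -3, 58]
  [25, 50, -22, 2, -18, -28, 50, 44, 50] -> [33, 58, -14, 10, -10, -20, 58, 52, 58] -> [-33, -58, 14, -10, 10, 20, -58, -52, -58] -> [-58, -52, -58, 20, 10, -10, 14, -58, -33] -> [58, 52, 58, -20, -10, 10, -14, 58, 33]
  [-25, 21, -7] -> [-17, 29, 1] -> [17, -29, -1] -> [-1, -29, 17] -> [1, 29, -17]
  [43, 5, 42, 25, 0] -> [51, 13, 50, 33, 8] -> [-51, -13, -50, -33, -8] -> [-8, -33, -50, -13, -51] -> [8, 33, 50, 13, 51]
  [-26, -13, -35, -40, -32, -20, 35] -> [-18, -5, -27, -32, -24, -12, 43] -> [18, 5, 27, 32, 24, 12, -43] -> [-43, 12, 24, 32, 27, 5, 18] -> [43, -12, -24, -32, -27, -5, -18]
  [39, -9, -19, -45, -20, -40, 7, 39, 7] -> [47, -1, -11, -37, -12, -32, 15, 47, 15] -> [-47, 1, 11, 37, 12, 32, -15, -47, -15] -> [-15, -47, -15, 32, 12, 37, 11, 1, -47] -> [15, 47, 15, -32, -12, -37, -11, -1, 47]

[-35, -25, 31, 33, -14, -29, 6, -3, -3, 58]; [58, 52, 58, -20, -10, 10, -14, 58, 33]; [1, 29, -17]; [8, 33, 50, 13, 51]; [43, -12, -24, -32, -27, -5, -18]; [15, 47, 15, -32, -12, -37, -11, -1, 47]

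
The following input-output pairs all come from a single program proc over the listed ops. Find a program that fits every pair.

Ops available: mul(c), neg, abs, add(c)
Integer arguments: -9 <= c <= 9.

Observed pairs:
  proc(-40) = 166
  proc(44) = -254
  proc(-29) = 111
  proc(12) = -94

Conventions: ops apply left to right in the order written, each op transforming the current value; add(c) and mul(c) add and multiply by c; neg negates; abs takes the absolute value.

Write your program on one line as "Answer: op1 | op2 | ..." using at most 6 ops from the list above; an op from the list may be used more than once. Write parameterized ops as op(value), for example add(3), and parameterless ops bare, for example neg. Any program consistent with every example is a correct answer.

add(-2) | add(7) | add(2) | mul(5) | neg | add(1)

Check, running the answer program on each example:
  -40 -> -42 -> -35 -> -33 -> -165 -> 165 -> 166
  44 -> 42 -> 49 -> 51 -> 255 -> -255 -> -254
  -29 -> -31 -> -24 -> -22 -> -110 -> 110 -> 111
  12 -> 10 -> 17 -> 19 -> 95 -> -95 -> -94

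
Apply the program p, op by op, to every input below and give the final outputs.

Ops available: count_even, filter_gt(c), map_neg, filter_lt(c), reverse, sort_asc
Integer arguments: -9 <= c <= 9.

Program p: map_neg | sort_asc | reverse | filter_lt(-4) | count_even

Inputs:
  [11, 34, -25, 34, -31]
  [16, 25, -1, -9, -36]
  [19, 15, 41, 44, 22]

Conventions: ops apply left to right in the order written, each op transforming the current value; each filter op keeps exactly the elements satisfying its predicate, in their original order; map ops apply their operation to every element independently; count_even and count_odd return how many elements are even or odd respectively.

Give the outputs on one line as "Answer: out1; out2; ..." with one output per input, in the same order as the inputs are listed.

2; 1; 2

Execution, op by op:
  [11, 34, -25, 34, -31] -> [-11, -34, 25, -34, 31] -> [-34, -34, -11, 25, 31] -> [31, 25, -11, -34, -34] -> [-11, -34, -34] -> 2
  [16, 25, -1, -9, -36] -> [-16, -25, 1, 9, 36] -> [-25, -16, 1, 9, 36] -> [36, 9, 1, -16, -25] -> [-16, -25] -> 1
  [19, 15, 41, 44, 22] -> [-19, -15, -41, -44, -22] -> [-44, -41, -22, -19, -15] -> [-15, -19, -22, -41, -44] -> [-15, -19, -22, -41, -44] -> 2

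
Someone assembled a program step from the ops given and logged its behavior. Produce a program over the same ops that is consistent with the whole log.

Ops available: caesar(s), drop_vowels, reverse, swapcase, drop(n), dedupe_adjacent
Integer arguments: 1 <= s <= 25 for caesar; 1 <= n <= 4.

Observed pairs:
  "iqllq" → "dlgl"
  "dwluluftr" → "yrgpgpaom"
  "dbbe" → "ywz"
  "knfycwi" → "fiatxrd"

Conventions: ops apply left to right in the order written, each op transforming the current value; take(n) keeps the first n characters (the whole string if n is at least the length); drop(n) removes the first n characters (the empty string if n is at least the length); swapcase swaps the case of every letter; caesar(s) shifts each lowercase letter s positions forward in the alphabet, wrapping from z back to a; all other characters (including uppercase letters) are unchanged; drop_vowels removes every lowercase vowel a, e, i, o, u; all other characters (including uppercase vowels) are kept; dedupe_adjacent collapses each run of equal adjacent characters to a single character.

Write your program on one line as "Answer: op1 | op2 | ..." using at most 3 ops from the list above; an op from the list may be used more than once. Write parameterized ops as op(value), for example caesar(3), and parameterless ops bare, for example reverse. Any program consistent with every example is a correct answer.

dedupe_adjacent | caesar(15) | caesar(6)

Check, running the answer program on each example:
  "iqllq" -> "iqlq" -> "xfaf" -> "dlgl"
  "dwluluftr" -> "dwluluftr" -> "slajajuig" -> "yrgpgpaom"
  "dbbe" -> "dbe" -> "sqt" -> "ywz"
  "knfycwi" -> "knfycwi" -> "zcunrlx" -> "fiatxrd"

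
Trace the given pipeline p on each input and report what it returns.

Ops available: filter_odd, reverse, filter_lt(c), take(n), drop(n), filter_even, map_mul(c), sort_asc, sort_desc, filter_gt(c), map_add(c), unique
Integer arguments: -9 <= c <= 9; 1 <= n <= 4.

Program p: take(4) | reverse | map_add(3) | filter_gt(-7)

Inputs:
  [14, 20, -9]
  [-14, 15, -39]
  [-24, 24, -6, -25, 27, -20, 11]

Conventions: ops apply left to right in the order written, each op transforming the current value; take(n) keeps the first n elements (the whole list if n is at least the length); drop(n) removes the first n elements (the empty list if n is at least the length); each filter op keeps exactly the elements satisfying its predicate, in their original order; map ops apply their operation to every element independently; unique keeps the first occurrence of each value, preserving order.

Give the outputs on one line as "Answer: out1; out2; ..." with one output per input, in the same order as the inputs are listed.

[-6, 23, 17]; [18]; [-3, 27]

Execution, op by op:
  [14, 20, -9] -> [14, 20, -9] -> [-9, 20, 14] -> [-6, 23, 17] -> [-6, 23, 17]
  [-14, 15, -39] -> [-14, 15, -39] -> [-39, 15, -14] -> [-36, 18, -11] -> [18]
  [-24, 24, -6, -25, 27, -20, 11] -> [-24, 24, -6, -25] -> [-25, -6, 24, -24] -> [-22, -3, 27, -21] -> [-3, 27]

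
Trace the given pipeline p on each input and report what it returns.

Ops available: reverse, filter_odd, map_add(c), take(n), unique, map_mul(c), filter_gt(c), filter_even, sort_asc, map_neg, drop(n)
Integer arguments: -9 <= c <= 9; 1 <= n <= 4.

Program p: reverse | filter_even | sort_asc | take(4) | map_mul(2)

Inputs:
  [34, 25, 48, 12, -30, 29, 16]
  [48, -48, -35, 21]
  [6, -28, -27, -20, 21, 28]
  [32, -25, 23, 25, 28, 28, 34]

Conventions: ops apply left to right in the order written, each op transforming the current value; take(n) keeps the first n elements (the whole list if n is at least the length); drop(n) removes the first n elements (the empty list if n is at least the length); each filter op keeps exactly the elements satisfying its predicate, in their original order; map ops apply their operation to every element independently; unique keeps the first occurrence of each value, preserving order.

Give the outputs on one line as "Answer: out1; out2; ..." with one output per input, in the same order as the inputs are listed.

Execution, op by op:
  [34, 25, 48, 12, -30, 29, 16] -> [16, 29, -30, 12, 48, 25, 34] -> [16, -30, 12, 48, 34] -> [-30, 12, 16, 34, 48] -> [-30, 12, 16, 34] -> [-60, 24, 32, 68]
  [48, -48, -35, 21] -> [21, -35, -48, 48] -> [-48, 48] -> [-48, 48] -> [-48, 48] -> [-96, 96]
  [6, -28, -27, -20, 21, 28] -> [28, 21, -20, -27, -28, 6] -> [28, -20, -28, 6] -> [-28, -20, 6, 28] -> [-28, -20, 6, 28] -> [-56, -40, 12, 56]
  [32, -25, 23, 25, 28, 28, 34] -> [34, 28, 28, 25, 23, -25, 32] -> [34, 28, 28, 32] -> [28, 28, 32, 34] -> [28, 28, 32, 34] -> [56, 56, 64, 68]

[-60, 24, 32, 68]; [-96, 96]; [-56, -40, 12, 56]; [56, 56, 64, 68]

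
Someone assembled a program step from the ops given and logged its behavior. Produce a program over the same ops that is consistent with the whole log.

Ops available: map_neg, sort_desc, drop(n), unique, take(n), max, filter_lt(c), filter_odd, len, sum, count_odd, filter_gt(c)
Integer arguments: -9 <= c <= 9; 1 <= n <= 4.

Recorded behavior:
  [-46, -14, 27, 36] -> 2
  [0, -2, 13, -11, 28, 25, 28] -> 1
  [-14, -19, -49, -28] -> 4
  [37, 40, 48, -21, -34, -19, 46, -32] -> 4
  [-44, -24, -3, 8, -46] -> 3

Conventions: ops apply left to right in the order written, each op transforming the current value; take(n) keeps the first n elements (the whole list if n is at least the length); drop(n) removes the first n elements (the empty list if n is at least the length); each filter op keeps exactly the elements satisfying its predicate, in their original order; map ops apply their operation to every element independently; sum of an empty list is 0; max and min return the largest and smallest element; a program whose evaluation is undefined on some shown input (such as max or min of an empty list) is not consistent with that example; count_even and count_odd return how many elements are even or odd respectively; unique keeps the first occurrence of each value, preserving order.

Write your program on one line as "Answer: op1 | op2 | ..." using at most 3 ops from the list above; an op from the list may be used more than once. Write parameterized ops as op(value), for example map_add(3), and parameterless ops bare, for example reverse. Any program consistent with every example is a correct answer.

filter_lt(-3) | len

Check, running the answer program on each example:
  [-46, -14, 27, 36] -> [-46, -14] -> 2
  [0, -2, 13, -11, 28, 25, 28] -> [-11] -> 1
  [-14, -19, -49, -28] -> [-14, -19, -49, -28] -> 4
  [37, 40, 48, -21, -34, -19, 46, -32] -> [-21, -34, -19, -32] -> 4
  [-44, -24, -3, 8, -46] -> [-44, -24, -46] -> 3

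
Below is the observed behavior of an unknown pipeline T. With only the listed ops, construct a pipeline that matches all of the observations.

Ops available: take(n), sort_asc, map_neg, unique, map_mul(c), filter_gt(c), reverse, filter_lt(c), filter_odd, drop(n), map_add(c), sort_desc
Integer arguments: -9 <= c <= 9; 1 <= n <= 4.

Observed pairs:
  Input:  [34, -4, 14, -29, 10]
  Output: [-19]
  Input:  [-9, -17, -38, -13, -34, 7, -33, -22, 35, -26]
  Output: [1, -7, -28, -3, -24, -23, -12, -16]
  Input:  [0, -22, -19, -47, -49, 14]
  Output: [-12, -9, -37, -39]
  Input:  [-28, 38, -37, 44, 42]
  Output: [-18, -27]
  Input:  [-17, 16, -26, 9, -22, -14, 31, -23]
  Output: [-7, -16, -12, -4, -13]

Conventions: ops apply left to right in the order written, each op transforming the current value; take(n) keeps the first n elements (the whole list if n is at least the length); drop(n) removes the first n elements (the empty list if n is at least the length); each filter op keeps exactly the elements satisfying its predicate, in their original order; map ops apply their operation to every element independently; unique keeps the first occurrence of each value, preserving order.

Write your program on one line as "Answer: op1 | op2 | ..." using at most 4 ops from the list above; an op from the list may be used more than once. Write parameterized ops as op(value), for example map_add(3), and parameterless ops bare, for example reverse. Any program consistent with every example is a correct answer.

filter_lt(-5) | map_add(2) | map_add(8)

Check, running the answer program on each example:
  [34, -4, 14, -29, 10] -> [-29] -> [-27] -> [-19]
  [-9, -17, -38, -13, -34, 7, -33, -22, 35, -26] -> [-9, -17, -38, -13, -34, -33, -22, -26] -> [-7, -15, -36, -11, -32, -31, -20, -24] -> [1, -7, -28, -3, -24, -23, -12, -16]
  [0, -22, -19, -47, -49, 14] -> [-22, -19, -47, -49] -> [-20, -17, -45, -47] -> [-12, -9, -37, -39]
  [-28, 38, -37, 44, 42] -> [-28, -37] -> [-26, -35] -> [-18, -27]
  [-17, 16, -26, 9, -22, -14, 31, -23] -> [-17, -26, -22, -14, -23] -> [-15, -24, -20, -12, -21] -> [-7, -16, -12, -4, -13]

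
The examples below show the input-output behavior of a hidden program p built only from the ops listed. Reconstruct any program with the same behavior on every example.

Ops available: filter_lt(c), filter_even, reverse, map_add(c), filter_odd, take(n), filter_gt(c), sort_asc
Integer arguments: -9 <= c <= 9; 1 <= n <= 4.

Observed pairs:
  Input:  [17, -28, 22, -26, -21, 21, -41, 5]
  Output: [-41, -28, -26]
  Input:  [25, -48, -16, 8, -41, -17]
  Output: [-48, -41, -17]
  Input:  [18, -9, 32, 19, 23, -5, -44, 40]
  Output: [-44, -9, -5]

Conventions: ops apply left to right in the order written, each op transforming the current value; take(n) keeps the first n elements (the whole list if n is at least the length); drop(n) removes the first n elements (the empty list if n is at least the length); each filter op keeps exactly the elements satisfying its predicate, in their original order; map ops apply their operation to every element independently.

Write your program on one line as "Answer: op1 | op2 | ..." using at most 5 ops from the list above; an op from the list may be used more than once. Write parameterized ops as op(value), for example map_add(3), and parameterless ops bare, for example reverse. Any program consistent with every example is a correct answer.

sort_asc | filter_lt(8) | filter_lt(1) | take(3)

Check, running the answer program on each example:
  [17, -28, 22, -26, -21, 21, -41, 5] -> [-41, -28, -26, -21, 5, 17, 21, 22] -> [-41, -28, -26, -21, 5] -> [-41, -28, -26, -21] -> [-41, -28, -26]
  [25, -48, -16, 8, -41, -17] -> [-48, -41, -17, -16, 8, 25] -> [-48, -41, -17, -16] -> [-48, -41, -17, -16] -> [-48, -41, -17]
  [18, -9, 32, 19, 23, -5, -44, 40] -> [-44, -9, -5, 18, 19, 23, 32, 40] -> [-44, -9, -5] -> [-44, -9, -5] -> [-44, -9, -5]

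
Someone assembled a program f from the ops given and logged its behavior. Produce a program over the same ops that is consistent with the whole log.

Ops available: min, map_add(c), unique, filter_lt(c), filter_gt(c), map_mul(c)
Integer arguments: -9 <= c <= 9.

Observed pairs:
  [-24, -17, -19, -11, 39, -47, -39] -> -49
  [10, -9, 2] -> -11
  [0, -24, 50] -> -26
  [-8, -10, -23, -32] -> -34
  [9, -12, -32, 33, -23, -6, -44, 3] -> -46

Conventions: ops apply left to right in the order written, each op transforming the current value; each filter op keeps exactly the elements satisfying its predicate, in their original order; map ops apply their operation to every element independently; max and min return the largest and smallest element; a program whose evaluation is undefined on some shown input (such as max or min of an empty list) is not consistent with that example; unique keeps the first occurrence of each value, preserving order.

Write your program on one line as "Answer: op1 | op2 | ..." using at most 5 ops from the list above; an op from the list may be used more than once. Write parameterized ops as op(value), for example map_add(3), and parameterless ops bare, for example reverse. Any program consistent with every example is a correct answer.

map_add(-5) | map_add(3) | filter_lt(-3) | min

Check, running the answer program on each example:
  [-24, -17, -19, -11, 39, -47, -39] -> [-29, -22, -24, -16, 34, -52, -44] -> [-26, -19, -21, -13, 37, -49, -41] -> [-26, -19, -21, -13, -49, -41] -> -49
  [10, -9, 2] -> [5, -14, -3] -> [8, -11, 0] -> [-11] -> -11
  [0, -24, 50] -> [-5, -29, 45] -> [-2, -26, 48] -> [-26] -> -26
  [-8, -10, -23, -32] -> [-13, -15, -28, -37] -> [-10, -12, -25, -34] -> [-10, -12, -25, -34] -> -34
  [9, -12, -32, 33, -23, -6, -44, 3] -> [4, -17, -37, 28, -28, -11, -49, -2] -> [7, -14, -34, 31, -25, -8, -46, 1] -> [-14, -34, -25, -8, -46] -> -46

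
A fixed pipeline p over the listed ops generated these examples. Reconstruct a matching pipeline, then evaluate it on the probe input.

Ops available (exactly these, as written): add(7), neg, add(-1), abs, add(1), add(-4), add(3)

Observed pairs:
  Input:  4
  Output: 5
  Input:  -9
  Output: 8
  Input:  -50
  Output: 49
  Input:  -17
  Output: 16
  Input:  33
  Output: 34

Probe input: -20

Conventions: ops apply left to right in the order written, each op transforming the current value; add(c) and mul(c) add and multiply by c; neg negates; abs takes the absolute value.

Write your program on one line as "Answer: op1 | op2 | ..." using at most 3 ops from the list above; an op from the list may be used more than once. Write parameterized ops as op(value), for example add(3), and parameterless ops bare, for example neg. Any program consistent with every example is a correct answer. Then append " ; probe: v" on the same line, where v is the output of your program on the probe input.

add(1) | neg | abs ; probe: 19

Check, running the answer program on each example:
  4 -> 5 -> -5 -> 5
  -9 -> -8 -> 8 -> 8
  -50 -> -49 -> 49 -> 49
  -17 -> -16 -> 16 -> 16
  33 -> 34 -> -34 -> 34
  probe: -20 -> -19 -> 19 -> 19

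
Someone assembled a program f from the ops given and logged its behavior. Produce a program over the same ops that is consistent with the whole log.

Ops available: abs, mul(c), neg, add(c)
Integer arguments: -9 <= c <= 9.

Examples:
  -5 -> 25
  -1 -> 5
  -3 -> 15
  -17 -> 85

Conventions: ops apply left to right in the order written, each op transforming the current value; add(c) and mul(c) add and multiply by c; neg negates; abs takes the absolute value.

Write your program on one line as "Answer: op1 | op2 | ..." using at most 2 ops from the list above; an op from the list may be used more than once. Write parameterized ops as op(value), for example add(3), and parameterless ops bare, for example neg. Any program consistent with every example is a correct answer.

neg | mul(5)

Check, running the answer program on each example:
  -5 -> 5 -> 25
  -1 -> 1 -> 5
  -3 -> 3 -> 15
  -17 -> 17 -> 85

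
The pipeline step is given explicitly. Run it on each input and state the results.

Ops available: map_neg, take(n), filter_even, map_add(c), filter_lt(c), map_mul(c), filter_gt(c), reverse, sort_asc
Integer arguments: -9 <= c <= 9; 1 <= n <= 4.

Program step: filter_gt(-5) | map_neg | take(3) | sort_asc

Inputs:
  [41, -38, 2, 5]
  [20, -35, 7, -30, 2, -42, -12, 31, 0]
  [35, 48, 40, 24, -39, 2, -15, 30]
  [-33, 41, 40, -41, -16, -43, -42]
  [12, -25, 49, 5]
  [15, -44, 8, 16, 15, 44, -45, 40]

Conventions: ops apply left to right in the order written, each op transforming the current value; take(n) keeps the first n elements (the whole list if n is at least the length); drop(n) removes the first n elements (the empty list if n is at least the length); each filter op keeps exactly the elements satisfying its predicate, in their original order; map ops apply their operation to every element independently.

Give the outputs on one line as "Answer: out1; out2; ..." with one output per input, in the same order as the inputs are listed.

Execution, op by op:
  [41, -38, 2, 5] -> [41, 2, 5] -> [-41, -2, -5] -> [-41, -2, -5] -> [-41, -5, -2]
  [20, -35, 7, -30, 2, -42, -12, 31, 0] -> [20, 7, 2, 31, 0] -> [-20, -7, -2, -31, 0] -> [-20, -7, -2] -> [-20, -7, -2]
  [35, 48, 40, 24, -39, 2, -15, 30] -> [35, 48, 40, 24, 2, 30] -> [-35, -48, -40, -24, -2, -30] -> [-35, -48, -40] -> [-48, -40, -35]
  [-33, 41, 40, -41, -16, -43, -42] -> [41, 40] -> [-41, -40] -> [-41, -40] -> [-41, -40]
  [12, -25, 49, 5] -> [12, 49, 5] -> [-12, -49, -5] -> [-12, -49, -5] -> [-49, -12, -5]
  [15, -44, 8, 16, 15, 44, -45, 40] -> [15, 8, 16, 15, 44, 40] -> [-15, -8, -16, -15, -44, -40] -> [-15, -8, -16] -> [-16, -15, -8]

[-41, -5, -2]; [-20, -7, -2]; [-48, -40, -35]; [-41, -40]; [-49, -12, -5]; [-16, -15, -8]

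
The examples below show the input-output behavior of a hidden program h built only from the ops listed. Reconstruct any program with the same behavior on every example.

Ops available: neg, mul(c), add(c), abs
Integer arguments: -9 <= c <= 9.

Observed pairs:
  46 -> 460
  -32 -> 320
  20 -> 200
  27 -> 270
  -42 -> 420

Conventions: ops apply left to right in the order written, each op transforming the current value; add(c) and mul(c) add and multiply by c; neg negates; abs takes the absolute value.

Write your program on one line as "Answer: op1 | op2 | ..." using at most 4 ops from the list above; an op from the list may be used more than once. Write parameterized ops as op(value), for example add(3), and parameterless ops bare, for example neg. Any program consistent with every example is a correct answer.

mul(5) | mul(2) | abs

Check, running the answer program on each example:
  46 -> 230 -> 460 -> 460
  -32 -> -160 -> -320 -> 320
  20 -> 100 -> 200 -> 200
  27 -> 135 -> 270 -> 270
  -42 -> -210 -> -420 -> 420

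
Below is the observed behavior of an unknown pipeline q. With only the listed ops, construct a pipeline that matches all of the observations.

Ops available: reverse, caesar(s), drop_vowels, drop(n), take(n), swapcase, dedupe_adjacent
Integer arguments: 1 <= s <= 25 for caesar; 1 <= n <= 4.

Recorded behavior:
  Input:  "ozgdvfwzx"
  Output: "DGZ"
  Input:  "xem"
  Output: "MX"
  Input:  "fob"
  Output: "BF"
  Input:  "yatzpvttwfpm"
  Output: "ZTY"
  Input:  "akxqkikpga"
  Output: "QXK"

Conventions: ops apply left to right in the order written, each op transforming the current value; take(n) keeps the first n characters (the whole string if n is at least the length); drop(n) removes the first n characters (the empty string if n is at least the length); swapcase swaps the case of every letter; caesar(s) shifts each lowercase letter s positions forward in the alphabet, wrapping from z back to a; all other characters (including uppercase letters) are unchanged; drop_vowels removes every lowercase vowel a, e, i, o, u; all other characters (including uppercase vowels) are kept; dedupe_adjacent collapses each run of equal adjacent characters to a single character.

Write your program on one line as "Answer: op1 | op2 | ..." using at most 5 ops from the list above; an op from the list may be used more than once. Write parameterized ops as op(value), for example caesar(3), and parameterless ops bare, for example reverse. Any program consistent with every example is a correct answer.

drop_vowels | take(3) | swapcase | reverse

Check, running the answer program on each example:
  "ozgdvfwzx" -> "zgdvfwzx" -> "zgd" -> "ZGD" -> "DGZ"
  "xem" -> "xm" -> "xm" -> "XM" -> "MX"
  "fob" -> "fb" -> "fb" -> "FB" -> "BF"
  "yatzpvttwfpm" -> "ytzpvttwfpm" -> "ytz" -> "YTZ" -> "ZTY"
  "akxqkikpga" -> "kxqkkpg" -> "kxq" -> "KXQ" -> "QXK"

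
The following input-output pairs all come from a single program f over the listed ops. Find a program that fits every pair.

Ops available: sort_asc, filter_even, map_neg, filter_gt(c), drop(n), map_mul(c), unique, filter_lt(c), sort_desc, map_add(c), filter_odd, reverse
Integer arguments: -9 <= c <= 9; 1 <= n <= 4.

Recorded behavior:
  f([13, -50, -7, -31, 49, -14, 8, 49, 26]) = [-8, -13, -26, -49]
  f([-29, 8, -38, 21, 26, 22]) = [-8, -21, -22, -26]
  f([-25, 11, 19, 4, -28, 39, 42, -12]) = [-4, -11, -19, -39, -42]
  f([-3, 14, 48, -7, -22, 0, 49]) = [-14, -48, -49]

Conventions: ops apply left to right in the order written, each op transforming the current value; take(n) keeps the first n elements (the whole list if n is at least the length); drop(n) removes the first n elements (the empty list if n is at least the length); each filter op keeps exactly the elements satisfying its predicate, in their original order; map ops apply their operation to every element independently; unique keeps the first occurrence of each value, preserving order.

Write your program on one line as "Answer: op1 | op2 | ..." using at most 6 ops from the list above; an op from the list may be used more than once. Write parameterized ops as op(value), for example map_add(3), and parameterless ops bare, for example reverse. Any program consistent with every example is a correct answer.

unique | filter_gt(-1) | filter_gt(0) | sort_asc | map_neg

Check, running the answer program on each example:
  [13, -50, -7, -31, 49, -14, 8, 49, 26] -> [13, -50, -7, -31, 49, -14, 8, 26] -> [13, 49, 8, 26] -> [13, 49, 8, 26] -> [8, 13, 26, 49] -> [-8, -13, -26, -49]
  [-29, 8, -38, 21, 26, 22] -> [-29, 8, -38, 21, 26, 22] -> [8, 21, 26, 22] -> [8, 21, 26, 22] -> [8, 21, 22, 26] -> [-8, -21, -22, -26]
  [-25, 11, 19, 4, -28, 39, 42, -12] -> [-25, 11, 19, 4, -28, 39, 42, -12] -> [11, 19, 4, 39, 42] -> [11, 19, 4, 39, 42] -> [4, 11, 19, 39, 42] -> [-4, -11, -19, -39, -42]
  [-3, 14, 48, -7, -22, 0, 49] -> [-3, 14, 48, -7, -22, 0, 49] -> [14, 48, 0, 49] -> [14, 48, 49] -> [14, 48, 49] -> [-14, -48, -49]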